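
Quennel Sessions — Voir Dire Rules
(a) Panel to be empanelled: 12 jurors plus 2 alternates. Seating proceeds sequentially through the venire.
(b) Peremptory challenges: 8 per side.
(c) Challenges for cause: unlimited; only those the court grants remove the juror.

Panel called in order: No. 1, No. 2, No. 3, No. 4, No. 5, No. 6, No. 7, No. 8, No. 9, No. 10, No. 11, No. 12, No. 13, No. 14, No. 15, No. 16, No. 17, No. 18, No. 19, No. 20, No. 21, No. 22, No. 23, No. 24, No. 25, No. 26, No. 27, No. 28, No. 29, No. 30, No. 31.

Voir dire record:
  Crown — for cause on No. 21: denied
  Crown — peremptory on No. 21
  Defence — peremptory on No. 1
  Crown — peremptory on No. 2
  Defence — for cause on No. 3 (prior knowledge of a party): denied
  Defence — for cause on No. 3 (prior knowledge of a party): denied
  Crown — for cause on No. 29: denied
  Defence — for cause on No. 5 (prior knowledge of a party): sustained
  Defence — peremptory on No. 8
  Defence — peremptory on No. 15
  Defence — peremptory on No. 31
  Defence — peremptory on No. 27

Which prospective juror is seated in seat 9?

13

Removed: #1, #2, #5, #8, #15, #21, #27, #31. (#3, #29 stay — for-cause denied.)
Filling seats in venire order through position 9: #3, #4, #6, #7, #9, #10, #11, #12, #13.
So seat 9 is #13.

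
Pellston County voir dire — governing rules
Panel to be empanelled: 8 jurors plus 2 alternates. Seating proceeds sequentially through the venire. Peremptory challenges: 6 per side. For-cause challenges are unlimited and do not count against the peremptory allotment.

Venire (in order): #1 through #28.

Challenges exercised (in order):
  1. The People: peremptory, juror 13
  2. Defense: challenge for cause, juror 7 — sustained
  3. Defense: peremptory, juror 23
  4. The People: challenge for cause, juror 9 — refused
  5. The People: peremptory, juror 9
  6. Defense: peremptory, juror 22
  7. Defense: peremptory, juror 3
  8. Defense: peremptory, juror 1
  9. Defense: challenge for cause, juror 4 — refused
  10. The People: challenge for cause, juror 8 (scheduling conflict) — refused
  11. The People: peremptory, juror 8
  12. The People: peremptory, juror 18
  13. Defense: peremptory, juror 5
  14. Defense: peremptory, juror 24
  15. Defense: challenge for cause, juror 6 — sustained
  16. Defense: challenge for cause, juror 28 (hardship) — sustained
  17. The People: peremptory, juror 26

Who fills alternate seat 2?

19

Removed: #1, #3, #5, #6, #7, #8, #9, #13, #18, #22, #23, #24, #26, #28. (#4 stays — for-cause denied.)
Seating in order: seats 1–8 → #2, #4, #10, #11, #12, #14, #15, #16; alternates → #17, #19.
So alternate 2 is #19.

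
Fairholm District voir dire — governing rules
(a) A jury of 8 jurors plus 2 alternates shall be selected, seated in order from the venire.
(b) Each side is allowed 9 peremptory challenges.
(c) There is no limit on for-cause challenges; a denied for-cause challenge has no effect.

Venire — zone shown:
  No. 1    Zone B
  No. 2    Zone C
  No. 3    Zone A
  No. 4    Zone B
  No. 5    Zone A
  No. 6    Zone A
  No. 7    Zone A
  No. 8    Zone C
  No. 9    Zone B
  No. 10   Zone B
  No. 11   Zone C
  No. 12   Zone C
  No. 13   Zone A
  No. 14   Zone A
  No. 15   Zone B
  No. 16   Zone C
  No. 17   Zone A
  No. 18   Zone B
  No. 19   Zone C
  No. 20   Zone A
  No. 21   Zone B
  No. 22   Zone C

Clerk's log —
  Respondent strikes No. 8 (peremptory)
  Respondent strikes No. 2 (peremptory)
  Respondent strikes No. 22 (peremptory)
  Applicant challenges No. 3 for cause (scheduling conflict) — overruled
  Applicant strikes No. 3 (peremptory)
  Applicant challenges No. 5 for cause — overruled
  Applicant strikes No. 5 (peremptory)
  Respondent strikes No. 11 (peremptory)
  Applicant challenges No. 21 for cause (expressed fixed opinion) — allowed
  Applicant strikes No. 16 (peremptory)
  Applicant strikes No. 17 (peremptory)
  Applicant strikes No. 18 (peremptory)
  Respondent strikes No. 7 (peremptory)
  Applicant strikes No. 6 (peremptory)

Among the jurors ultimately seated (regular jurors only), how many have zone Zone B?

5

Removed: #2, #3, #5, #6, #7, #8, #11, #16, #17, #18, #21, #22.
Seated jurors 1–8: #1, #4, #9, #10, #12, #13, #14, #15 (alternates #19, #20 not counted).
Of those, in Zone B: #1, #4, #9, #10, #15 → 5.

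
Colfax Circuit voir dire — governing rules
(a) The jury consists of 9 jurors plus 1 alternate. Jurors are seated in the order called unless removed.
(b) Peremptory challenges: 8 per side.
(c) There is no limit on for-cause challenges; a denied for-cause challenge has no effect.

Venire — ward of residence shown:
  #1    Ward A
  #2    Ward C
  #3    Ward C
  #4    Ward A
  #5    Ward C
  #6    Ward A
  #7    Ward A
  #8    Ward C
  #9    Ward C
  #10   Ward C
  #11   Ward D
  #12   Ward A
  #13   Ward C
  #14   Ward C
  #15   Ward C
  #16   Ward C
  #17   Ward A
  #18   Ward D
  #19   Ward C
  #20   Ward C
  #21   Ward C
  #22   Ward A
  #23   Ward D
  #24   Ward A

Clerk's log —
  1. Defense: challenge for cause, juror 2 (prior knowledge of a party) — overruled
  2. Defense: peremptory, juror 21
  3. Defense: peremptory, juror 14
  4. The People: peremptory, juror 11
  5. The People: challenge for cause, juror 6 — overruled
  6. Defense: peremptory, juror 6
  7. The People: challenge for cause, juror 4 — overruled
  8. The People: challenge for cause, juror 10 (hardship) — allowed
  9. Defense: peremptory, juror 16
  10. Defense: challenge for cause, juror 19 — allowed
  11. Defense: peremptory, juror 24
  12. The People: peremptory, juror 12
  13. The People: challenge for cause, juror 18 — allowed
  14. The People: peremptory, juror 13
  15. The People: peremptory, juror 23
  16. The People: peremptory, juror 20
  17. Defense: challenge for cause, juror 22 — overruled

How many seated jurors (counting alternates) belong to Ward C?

Removed: #6, #10, #11, #12, #13, #14, #16, #18, #19, #20, #21, #23, #24.
Seated (10 incl. alternates): #1, #2, #3, #4, #5, #7, #8, #9, #15, #17.
Of those, in Ward C: #2, #3, #5, #8, #9, #15 → 6.

6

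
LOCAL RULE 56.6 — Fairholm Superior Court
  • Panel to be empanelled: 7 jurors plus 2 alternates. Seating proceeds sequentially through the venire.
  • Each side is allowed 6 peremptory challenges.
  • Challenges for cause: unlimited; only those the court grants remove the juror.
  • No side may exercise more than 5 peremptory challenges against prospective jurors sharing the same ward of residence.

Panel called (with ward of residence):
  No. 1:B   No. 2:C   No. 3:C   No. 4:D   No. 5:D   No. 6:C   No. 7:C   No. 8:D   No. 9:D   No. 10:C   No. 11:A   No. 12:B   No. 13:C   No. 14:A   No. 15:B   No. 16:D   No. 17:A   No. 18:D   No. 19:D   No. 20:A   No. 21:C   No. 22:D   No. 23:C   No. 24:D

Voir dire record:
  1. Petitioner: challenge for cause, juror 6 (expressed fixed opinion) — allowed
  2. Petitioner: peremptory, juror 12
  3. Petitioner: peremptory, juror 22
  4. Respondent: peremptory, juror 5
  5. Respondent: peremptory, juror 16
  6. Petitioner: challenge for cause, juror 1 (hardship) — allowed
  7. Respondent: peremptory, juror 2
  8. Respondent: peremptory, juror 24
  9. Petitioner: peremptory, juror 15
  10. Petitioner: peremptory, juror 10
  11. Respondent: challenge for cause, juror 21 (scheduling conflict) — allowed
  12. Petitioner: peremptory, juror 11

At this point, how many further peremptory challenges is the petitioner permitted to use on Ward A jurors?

1

Petitioner peremptories so far: #12, #22, #15, #10, #11 — 5 of 6 used, 1 left overall.
Against Ward A: #11 — 1 used; per-ward cap 5 leaves 4.
Binding limit: min(1, 4) = 1.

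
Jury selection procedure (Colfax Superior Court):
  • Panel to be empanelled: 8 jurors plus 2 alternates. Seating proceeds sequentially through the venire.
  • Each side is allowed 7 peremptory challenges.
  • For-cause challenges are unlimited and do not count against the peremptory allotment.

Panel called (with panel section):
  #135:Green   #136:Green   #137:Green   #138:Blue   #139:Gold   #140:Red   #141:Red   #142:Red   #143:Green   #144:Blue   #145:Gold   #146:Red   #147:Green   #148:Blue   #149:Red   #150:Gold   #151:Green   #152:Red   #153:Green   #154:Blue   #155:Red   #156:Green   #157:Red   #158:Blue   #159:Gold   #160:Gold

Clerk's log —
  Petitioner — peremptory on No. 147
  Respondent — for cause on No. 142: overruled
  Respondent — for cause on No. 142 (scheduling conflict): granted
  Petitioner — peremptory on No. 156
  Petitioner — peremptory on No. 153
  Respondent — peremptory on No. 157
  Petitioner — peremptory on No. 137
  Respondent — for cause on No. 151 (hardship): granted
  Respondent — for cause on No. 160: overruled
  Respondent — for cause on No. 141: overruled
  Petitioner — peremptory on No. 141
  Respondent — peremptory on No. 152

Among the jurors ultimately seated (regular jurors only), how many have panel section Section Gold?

Removed: #137, #141, #142, #147, #151, #152, #153, #156, #157.
Seated jurors 1–8: #135, #136, #138, #139, #140, #143, #144, #145 (alternates #146, #148 not counted).
Of those, in Section Gold: #139, #145 → 2.

2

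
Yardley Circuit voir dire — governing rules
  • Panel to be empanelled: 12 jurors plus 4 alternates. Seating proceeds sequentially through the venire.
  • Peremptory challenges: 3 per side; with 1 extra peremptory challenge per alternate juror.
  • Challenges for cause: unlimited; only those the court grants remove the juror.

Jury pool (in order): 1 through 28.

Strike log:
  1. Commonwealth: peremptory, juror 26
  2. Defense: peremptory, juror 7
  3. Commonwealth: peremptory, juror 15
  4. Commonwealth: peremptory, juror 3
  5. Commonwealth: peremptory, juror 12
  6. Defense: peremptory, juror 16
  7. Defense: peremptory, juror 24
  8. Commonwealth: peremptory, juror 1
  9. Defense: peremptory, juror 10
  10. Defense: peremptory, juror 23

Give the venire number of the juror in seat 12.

Removed: #1, #3, #7, #10, #12, #15, #16, #23, #24, #26.
Seating in order: seats 1–12 → #2, #4, #5, #6, #8, #9, #11, #13, #14, #17, #18, #19; alternates → #20, #21, #22, #25.
So seat 12 is #19.

19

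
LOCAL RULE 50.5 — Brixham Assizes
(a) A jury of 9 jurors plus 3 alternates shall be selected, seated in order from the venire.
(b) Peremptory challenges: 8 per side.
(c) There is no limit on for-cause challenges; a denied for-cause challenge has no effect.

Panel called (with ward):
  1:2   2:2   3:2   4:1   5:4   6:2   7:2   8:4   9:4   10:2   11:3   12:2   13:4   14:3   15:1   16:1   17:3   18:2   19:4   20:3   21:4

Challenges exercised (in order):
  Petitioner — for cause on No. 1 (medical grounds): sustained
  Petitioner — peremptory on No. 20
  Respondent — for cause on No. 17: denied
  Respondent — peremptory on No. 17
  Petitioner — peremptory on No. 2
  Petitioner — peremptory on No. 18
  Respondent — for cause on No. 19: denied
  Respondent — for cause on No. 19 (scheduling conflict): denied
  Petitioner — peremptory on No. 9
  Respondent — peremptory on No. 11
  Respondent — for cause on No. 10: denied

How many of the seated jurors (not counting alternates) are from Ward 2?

Removed: #1, #2, #9, #11, #17, #18, #20.
Seated jurors 1–9: #3, #4, #5, #6, #7, #8, #10, #12, #13 (alternates #14, #15, #16 not counted).
Of those, in Ward 2: #3, #6, #7, #10, #12 → 5.

5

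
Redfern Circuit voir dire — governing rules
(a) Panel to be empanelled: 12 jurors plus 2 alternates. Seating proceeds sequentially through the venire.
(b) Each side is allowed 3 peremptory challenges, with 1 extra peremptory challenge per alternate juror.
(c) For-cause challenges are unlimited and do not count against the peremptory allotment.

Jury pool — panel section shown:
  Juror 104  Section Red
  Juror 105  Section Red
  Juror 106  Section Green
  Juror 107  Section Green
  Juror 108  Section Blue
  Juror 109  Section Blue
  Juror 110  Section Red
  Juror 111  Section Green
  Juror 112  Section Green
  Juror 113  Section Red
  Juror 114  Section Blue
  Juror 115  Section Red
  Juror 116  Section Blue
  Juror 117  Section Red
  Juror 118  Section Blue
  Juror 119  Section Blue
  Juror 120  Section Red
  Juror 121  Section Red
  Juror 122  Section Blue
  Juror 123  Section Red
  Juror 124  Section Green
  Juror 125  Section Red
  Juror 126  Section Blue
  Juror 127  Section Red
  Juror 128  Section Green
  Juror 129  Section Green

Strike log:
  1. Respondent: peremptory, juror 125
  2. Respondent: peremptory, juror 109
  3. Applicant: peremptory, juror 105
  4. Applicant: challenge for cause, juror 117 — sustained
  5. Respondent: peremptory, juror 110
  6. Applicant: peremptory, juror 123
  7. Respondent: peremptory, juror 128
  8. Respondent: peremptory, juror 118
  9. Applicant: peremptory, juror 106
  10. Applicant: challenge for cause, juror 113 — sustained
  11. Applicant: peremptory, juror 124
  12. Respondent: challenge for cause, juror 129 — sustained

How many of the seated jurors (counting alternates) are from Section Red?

Removed: #105, #106, #109, #110, #113, #117, #118, #123, #124, #125, #128, #129.
Seated (14 incl. alternates): #104, #107, #108, #111, #112, #114, #115, #116, #119, #120, #121, #122, #126, #127.
Of those, in Section Red: #104, #115, #120, #121, #127 → 5.

5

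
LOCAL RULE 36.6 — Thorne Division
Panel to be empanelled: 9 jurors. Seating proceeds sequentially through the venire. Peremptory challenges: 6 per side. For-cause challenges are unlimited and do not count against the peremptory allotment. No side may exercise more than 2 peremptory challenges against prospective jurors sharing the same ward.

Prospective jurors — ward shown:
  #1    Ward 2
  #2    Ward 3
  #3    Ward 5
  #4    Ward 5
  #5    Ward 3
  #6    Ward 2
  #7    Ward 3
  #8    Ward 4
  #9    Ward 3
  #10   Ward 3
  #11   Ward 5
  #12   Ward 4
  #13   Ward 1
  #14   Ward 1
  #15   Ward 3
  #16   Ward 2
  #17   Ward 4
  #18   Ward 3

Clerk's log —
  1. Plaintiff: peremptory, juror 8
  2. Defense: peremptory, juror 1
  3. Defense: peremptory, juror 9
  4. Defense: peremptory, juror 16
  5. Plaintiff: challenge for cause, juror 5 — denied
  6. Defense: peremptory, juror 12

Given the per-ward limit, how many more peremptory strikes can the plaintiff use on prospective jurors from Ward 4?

Plaintiff peremptories so far: #8 — 1 of 6 used, 5 left overall.
Against Ward 4: #8 — 1 used; per-ward cap 2 leaves 1.
Binding limit: min(5, 1) = 1.

1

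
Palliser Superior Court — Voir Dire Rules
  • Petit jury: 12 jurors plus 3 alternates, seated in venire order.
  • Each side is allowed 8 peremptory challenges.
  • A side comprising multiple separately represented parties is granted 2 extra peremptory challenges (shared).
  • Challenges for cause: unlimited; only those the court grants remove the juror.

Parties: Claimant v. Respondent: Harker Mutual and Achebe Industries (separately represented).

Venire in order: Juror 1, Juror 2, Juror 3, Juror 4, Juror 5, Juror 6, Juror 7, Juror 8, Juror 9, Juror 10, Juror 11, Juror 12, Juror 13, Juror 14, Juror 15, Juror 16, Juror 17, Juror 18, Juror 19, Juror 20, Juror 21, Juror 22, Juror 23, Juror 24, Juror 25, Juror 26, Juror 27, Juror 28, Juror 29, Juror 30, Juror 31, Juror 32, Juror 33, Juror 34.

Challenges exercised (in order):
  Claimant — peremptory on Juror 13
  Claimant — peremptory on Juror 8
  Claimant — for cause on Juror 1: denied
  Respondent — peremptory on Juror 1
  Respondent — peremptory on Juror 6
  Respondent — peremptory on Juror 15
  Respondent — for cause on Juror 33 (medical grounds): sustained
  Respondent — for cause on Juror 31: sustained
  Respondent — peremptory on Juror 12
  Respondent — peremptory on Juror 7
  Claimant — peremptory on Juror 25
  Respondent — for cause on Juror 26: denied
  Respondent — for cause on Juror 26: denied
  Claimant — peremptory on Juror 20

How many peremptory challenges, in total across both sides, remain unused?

Claimant allotment: 8. Respondent allotment: 8 base + 2 multi-party = 10.
Claimant peremptories used: #13, #8, #25, #20 — 4 (the for-cause on #1 doesn't count).
Respondent peremptories used: #1, #6, #15, #12, #7 — 5 (for-cause on #33, #31, #26, #26 don't count).
Remaining: (8 − 4) + (10 − 5) = 9.

9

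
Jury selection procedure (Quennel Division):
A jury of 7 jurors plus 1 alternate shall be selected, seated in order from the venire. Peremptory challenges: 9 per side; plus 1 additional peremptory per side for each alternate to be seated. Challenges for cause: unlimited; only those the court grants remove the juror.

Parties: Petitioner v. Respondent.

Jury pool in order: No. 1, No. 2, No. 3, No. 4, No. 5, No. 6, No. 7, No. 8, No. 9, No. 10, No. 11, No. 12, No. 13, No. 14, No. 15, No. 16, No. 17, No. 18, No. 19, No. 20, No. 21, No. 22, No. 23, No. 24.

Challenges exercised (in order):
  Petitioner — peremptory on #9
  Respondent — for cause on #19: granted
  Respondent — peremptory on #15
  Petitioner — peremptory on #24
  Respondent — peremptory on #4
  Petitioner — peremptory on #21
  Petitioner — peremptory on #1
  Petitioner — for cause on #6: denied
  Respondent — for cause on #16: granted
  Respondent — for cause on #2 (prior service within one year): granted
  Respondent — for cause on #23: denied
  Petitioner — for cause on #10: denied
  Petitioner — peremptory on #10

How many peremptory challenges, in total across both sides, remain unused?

Petitioner allotment: 9 base + 1 × 1 alternate = 10. Respondent allotment: 9 base + 1 × 1 alternate = 10.
Petitioner peremptories used: #9, #24, #21, #1, #10 — 5 (for-cause on #6, #10 don't count).
Respondent peremptories used: #15, #4 — 2 (for-cause on #19, #16, #2, #23 don't count).
Remaining: (10 − 5) + (10 − 2) = 13.

13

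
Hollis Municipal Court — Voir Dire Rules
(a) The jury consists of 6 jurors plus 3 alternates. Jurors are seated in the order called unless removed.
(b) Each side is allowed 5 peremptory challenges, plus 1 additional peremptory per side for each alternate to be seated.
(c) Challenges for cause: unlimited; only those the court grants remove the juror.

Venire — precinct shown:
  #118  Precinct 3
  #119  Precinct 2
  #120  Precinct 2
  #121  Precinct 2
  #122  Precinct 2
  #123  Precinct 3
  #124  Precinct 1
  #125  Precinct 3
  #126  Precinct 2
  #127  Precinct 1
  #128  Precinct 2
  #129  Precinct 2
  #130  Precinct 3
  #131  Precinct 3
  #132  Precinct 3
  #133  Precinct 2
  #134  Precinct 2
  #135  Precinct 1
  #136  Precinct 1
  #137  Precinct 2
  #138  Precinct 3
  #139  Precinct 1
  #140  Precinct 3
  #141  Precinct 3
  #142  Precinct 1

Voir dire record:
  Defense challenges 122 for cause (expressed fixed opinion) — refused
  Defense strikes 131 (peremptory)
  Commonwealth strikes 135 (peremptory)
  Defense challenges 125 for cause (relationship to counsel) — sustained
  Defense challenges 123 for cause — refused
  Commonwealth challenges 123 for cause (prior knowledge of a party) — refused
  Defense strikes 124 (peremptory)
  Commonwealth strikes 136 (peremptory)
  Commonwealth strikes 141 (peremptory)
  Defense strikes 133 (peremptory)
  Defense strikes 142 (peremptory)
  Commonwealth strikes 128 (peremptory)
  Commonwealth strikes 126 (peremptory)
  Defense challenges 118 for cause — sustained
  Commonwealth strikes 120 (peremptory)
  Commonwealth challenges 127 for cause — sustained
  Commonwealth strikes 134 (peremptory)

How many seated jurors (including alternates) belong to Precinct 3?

4

Removed: #118, #120, #124, #125, #126, #127, #128, #131, #133, #134, #135, #136, #141, #142.
Seated (9 incl. alternates): #119, #121, #122, #123, #129, #130, #132, #137, #138.
Of those, in Precinct 3: #123, #130, #132, #138 → 4.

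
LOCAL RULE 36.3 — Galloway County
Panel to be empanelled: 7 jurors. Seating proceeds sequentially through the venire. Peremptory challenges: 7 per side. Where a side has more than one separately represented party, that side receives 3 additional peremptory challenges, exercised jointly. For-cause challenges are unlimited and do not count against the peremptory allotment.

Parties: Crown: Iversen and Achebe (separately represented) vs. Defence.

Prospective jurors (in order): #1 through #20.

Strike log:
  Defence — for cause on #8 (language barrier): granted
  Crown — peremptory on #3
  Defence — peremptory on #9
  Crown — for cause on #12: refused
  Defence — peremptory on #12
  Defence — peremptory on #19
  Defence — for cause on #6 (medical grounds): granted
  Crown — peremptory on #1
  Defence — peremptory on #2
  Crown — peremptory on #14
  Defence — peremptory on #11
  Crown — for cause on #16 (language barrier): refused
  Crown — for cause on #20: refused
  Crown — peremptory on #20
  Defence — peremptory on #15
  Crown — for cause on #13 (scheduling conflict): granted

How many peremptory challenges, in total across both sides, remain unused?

7

Crown allotment: 7 base + 3 multi-party = 10. Defence allotment: 7.
Crown peremptories used: #3, #1, #14, #20 — 4 (for-cause on #12, #16, #20, #13 don't count).
Defence peremptories used: #9, #12, #19, #2, #11, #15 — 6 (for-cause on #8, #6 don't count).
Remaining: (10 − 4) + (7 − 6) = 7.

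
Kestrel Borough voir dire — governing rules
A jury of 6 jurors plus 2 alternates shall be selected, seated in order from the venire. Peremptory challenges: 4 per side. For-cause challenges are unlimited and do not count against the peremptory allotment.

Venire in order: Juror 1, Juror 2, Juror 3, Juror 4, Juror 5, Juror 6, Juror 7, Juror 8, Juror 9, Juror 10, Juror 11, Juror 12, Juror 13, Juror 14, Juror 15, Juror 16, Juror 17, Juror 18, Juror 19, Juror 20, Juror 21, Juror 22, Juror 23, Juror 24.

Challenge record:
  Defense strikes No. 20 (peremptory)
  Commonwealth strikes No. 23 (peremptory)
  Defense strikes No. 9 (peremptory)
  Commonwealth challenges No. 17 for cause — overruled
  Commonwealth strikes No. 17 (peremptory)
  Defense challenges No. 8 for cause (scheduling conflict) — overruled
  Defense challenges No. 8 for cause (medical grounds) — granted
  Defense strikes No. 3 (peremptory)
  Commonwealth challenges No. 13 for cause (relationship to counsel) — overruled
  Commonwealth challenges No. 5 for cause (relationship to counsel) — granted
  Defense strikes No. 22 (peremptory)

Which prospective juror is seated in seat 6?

Removed: #3, #5, #8, #9, #17, #20, #22, #23. (#13 stays — for-cause denied.)
Seating in order: seats 1–6 → #1, #2, #4, #6, #7, #10; alternates → #11, #12.
So seat 6 is #10.

10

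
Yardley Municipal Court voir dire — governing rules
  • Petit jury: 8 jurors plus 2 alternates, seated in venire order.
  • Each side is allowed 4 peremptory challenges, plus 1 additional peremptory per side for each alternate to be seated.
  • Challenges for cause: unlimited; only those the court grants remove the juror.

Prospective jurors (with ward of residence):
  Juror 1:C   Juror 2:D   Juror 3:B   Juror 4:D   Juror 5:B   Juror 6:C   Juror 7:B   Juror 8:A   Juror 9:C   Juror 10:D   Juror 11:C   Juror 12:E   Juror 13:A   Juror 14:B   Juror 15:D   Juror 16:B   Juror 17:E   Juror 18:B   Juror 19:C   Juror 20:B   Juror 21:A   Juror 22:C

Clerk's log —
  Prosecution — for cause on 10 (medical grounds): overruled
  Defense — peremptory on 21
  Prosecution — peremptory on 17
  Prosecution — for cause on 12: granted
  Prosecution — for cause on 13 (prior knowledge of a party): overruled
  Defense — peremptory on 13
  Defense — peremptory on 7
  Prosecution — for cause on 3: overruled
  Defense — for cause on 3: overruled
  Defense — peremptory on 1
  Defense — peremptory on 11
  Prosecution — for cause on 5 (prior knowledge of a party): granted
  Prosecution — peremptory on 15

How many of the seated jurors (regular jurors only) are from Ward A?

1

Removed: #1, #5, #7, #11, #12, #13, #15, #17, #21.
Seated jurors 1–8: #2, #3, #4, #6, #8, #9, #10, #14 (alternates #16, #18 not counted).
Of those, in Ward A: #8 → 1.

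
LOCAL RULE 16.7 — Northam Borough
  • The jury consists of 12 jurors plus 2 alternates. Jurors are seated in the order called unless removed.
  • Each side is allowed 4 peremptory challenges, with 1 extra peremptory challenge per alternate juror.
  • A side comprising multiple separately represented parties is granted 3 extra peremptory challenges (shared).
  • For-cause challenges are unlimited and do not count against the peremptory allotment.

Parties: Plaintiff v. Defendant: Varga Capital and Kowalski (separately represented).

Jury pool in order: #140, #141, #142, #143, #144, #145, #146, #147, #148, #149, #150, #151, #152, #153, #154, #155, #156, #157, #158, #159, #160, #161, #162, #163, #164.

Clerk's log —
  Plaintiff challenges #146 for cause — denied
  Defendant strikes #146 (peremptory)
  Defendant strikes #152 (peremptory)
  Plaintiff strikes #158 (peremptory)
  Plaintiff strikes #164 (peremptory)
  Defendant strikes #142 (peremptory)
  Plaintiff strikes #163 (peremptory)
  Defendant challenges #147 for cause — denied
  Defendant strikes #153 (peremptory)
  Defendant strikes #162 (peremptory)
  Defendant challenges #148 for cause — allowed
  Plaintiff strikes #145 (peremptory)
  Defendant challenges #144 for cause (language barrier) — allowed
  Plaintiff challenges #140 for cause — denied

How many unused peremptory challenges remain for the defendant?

4

Defendant allotment: 4 base + 1 × 2 alternates + 3 multi-party = 9.
Defendant peremptories used: #146, #152, #142, #153, #162 — 5 (for-cause on #147, #148, #144 don't count).
Remaining: 9 − 5 = 4.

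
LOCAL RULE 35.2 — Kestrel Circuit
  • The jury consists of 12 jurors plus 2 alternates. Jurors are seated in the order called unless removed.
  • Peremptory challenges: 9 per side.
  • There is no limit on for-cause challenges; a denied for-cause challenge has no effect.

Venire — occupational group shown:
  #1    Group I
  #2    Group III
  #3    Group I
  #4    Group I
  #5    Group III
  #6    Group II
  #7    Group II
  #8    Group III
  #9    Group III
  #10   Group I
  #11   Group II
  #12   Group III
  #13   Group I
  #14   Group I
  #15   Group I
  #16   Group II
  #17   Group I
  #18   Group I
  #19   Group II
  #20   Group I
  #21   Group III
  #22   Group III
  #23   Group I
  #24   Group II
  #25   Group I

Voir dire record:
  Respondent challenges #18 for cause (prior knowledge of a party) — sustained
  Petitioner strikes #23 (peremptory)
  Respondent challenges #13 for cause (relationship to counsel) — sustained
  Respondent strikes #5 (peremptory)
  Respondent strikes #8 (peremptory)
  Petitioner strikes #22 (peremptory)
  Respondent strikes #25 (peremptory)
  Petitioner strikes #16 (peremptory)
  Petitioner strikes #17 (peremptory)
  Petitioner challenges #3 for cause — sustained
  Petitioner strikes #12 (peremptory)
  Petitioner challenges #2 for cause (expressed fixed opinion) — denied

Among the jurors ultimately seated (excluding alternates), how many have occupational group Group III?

Removed: #3, #5, #8, #12, #13, #16, #17, #18, #22, #23, #25.
Seated jurors 1–12: #1, #2, #4, #6, #7, #9, #10, #11, #14, #15, #19, #20 (alternates #21, #24 not counted).
Of those, in Group III: #2, #9 → 2.

2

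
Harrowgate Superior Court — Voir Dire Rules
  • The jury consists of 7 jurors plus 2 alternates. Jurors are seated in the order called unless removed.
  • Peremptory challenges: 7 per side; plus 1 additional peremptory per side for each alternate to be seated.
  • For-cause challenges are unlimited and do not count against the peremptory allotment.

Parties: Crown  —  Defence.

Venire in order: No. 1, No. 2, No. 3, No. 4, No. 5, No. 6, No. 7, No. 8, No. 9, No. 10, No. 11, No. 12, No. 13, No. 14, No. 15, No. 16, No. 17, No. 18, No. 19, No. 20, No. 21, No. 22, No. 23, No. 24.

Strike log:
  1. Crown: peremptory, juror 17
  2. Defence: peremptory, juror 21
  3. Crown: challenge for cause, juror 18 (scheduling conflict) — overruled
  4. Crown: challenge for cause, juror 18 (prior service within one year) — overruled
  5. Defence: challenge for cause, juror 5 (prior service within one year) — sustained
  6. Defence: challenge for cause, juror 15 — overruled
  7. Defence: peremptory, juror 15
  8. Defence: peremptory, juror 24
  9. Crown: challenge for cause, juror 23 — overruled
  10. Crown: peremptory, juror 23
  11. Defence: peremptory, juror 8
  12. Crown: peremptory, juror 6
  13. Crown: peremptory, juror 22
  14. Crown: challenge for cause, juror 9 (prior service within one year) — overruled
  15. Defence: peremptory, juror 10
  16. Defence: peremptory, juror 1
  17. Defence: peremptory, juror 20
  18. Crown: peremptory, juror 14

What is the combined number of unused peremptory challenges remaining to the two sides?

6

Crown allotment: 7 base + 1 × 2 alternates = 9. Defence allotment: 7 base + 1 × 2 alternates = 9.
Crown peremptories used: #17, #23, #6, #22, #14 — 5 (for-cause on #18, #18, #23, #9 don't count).
Defence peremptories used: #21, #15, #24, #8, #10, #1, #20 — 7 (for-cause on #5, #15 don't count).
Remaining: (9 − 5) + (9 − 7) = 6.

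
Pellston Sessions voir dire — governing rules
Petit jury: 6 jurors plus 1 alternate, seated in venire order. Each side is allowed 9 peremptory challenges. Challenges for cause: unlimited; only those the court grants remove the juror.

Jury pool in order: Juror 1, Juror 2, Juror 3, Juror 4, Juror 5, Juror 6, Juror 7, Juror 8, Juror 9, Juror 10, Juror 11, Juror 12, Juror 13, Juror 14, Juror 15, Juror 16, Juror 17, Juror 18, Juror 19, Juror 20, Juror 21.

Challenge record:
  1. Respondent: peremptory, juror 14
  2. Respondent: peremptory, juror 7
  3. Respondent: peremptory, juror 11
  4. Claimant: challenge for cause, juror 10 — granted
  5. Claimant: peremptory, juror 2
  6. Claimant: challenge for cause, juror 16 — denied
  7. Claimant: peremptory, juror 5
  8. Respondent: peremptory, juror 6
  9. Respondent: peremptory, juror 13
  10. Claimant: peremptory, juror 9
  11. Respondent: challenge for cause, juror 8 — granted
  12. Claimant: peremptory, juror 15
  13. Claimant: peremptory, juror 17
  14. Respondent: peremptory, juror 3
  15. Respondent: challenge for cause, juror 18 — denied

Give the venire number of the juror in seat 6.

Removed: #2, #3, #5, #6, #7, #8, #9, #10, #11, #13, #14, #15, #17. (#16, #18 stay — for-cause denied.)
Seating in order: seats 1–6 → #1, #4, #12, #16, #18, #19; alternates → #20.
So seat 6 is #19.

19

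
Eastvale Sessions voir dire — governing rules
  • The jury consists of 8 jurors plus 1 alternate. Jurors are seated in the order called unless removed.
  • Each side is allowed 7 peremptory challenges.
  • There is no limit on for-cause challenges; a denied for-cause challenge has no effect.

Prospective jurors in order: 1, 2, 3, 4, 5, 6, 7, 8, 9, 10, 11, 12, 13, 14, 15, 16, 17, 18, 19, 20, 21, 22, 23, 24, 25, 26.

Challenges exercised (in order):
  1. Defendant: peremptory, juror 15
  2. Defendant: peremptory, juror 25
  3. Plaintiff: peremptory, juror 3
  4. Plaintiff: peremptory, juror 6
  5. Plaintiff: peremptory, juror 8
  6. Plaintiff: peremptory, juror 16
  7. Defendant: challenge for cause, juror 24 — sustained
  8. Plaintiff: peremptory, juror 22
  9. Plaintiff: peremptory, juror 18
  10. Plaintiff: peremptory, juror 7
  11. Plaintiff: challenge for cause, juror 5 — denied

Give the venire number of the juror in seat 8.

12

Removed: #3, #6, #7, #8, #15, #16, #18, #22, #24, #25. (#5 stays — for-cause denied.)
Seating in order: seats 1–8 → #1, #2, #4, #5, #9, #10, #11, #12; alternates → #13.
So seat 8 is #12.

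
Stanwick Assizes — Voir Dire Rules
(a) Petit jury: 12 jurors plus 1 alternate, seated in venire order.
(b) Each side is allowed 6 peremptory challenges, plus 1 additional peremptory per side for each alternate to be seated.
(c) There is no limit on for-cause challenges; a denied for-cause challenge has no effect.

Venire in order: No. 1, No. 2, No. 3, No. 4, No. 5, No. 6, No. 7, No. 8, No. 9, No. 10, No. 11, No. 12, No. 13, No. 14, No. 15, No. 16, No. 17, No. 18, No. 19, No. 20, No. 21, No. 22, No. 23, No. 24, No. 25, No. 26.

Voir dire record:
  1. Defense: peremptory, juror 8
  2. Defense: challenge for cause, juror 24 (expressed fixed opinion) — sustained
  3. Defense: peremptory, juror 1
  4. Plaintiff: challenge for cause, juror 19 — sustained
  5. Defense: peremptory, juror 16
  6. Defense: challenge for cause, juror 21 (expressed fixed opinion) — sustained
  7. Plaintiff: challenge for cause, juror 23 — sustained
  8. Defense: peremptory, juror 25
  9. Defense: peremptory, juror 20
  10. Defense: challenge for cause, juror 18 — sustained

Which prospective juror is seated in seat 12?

14

Removed: #1, #8, #16, #18, #19, #20, #21, #23, #24, #25.
Seating in order: seats 1–12 → #2, #3, #4, #5, #6, #7, #9, #10, #11, #12, #13, #14; alternates → #15.
So seat 12 is #14.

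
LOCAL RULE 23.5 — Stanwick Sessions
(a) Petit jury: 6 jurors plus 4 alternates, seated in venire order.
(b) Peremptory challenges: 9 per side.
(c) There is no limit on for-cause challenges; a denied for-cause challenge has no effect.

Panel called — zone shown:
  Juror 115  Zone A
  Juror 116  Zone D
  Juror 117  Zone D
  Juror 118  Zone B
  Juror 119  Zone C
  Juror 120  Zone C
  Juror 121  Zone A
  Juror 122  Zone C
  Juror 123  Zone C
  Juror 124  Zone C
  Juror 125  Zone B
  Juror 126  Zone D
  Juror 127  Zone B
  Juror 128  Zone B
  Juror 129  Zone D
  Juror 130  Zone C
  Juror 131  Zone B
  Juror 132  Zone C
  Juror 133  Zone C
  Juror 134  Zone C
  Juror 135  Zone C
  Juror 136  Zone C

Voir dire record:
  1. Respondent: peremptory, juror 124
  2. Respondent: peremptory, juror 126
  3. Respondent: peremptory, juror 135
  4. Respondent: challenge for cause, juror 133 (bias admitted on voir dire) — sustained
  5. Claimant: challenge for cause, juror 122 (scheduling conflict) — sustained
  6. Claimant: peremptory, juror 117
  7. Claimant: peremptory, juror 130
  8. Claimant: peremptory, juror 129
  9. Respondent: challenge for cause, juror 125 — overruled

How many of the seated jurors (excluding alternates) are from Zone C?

Removed: #117, #122, #124, #126, #129, #130, #133, #135.
Seated jurors 1–6: #115, #116, #118, #119, #120, #121 (alternates #123, #125, #127, #128 not counted).
Of those, in Zone C: #119, #120 → 2.

2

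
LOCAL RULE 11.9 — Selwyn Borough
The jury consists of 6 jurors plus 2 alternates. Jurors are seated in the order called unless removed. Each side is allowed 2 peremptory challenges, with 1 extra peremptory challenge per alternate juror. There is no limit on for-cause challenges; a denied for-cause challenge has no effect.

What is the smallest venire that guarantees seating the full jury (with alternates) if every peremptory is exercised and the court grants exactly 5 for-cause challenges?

21

Seats to fill: 6 + 2 alternates = 8.
Peremptories: 2 + 1×2 = 4 per side × 2 sides = 8.
For-cause removals: 5.
Minimum venire: 8 + 8 + 5 = 21.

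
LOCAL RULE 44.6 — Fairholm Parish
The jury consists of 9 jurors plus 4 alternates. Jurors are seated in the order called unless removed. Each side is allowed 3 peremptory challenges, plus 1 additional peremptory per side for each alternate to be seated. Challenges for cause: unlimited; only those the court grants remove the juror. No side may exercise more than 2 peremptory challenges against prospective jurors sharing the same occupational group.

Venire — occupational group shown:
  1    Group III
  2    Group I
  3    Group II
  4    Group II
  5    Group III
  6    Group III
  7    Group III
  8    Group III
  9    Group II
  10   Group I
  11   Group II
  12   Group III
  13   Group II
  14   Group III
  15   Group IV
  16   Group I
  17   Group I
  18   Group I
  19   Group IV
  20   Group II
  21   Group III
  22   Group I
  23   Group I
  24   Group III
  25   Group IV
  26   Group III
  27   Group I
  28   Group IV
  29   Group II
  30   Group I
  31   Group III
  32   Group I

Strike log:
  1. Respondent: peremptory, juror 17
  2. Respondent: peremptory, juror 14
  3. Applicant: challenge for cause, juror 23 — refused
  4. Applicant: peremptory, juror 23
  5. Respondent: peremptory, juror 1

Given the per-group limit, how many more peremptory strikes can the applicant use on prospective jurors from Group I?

Applicant peremptories so far: #23 — 1 of 7 used, 6 left overall.
Against Group I: #23 — 1 used; per-group cap 2 leaves 1.
Binding limit: min(6, 1) = 1.

1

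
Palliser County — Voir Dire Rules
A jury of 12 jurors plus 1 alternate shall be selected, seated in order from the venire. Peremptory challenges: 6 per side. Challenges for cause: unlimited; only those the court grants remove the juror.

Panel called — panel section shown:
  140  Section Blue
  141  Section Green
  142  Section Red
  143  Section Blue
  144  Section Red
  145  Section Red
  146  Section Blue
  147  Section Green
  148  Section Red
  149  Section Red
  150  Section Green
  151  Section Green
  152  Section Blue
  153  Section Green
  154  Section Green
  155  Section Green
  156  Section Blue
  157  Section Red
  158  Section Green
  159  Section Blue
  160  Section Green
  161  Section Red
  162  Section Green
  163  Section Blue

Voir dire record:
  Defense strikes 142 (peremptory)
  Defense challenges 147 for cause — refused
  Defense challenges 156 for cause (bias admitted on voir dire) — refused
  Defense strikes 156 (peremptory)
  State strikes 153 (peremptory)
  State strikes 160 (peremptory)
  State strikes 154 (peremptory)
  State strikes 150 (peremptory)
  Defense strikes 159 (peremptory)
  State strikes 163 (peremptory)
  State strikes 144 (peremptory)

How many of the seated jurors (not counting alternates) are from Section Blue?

Removed: #142, #144, #150, #153, #154, #156, #159, #160, #163.
Seated jurors 1–12: #140, #141, #143, #145, #146, #147, #148, #149, #151, #152, #155, #157 (alternates #158 not counted).
Of those, in Section Blue: #140, #143, #146, #152 → 4.

4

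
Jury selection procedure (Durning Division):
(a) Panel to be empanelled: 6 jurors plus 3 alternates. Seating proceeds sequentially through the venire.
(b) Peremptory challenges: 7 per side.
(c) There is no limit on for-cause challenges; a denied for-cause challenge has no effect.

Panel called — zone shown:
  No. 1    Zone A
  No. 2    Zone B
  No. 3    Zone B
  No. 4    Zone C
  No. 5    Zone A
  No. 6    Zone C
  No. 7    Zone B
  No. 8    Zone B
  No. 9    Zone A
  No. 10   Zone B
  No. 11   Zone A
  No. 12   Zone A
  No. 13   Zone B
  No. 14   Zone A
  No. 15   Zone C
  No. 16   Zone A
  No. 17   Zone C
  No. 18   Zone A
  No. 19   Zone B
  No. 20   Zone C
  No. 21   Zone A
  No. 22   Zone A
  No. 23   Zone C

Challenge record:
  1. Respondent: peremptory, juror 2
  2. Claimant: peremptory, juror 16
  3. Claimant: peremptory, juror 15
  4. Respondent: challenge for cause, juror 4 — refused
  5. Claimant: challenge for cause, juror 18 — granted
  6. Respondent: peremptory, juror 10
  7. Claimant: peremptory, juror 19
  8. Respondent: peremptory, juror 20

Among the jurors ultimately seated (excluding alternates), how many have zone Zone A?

2

Removed: #2, #10, #15, #16, #18, #19, #20.
Seated jurors 1–6: #1, #3, #4, #5, #6, #7 (alternates #8, #9, #11 not counted).
Of those, in Zone A: #1, #5 → 2.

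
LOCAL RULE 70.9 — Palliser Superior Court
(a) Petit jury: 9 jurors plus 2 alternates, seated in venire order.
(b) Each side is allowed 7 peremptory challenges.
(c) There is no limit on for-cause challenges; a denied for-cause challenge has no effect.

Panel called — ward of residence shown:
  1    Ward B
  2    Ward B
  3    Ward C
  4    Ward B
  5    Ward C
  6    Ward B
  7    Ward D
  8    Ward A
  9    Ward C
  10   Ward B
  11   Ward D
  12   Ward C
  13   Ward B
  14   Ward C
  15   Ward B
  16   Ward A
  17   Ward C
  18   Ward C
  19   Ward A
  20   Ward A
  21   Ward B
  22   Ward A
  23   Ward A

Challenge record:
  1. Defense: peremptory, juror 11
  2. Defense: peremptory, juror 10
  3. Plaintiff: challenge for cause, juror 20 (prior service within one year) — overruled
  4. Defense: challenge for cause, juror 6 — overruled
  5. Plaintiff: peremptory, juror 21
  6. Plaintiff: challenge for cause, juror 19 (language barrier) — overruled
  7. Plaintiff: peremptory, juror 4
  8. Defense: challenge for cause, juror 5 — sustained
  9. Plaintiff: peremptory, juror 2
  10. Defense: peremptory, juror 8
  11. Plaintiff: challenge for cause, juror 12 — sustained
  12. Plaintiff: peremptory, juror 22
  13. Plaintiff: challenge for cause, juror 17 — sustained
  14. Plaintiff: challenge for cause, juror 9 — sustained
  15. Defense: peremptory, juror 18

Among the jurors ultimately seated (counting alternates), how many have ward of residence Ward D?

Removed: #2, #4, #5, #8, #9, #10, #11, #12, #17, #18, #21, #22.
Seated (11 incl. alternates): #1, #3, #6, #7, #13, #14, #15, #16, #19, #20, #23.
Of those, in Ward D: #7 → 1.

1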